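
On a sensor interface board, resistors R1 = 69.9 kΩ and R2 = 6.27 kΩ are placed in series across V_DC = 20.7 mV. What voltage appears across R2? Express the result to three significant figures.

Series total: ΣR = 69.9 + 6.27 = 76.17 kΩ.
Voltage divider: V = V_DC · (6.270 / 76.17) = 20.7 × 0.08232 = 1.704 mV.

V ≈ 1.70 mV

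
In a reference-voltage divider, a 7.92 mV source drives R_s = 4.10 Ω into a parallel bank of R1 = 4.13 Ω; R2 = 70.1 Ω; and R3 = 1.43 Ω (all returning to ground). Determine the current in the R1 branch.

Parallel bank: R_p = 1/(1/4.13 + 1/70.1 + 1/1.43) = 1.046 Ω.
V_A = 7.92 × 1.046/5.146 = 1.610 mV.
Branch current I = V_A/R1 = 1.610/4.13 = 0.3899 mA.

I ≈ 0.390 mA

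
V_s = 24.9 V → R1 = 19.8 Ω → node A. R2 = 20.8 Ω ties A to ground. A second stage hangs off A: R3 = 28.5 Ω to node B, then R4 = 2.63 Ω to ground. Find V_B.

The second stage (R3 + R4 = 31.13 Ω) loads node A in parallel with R2.
R2 ‖ (R3+R4) = 12.47 Ω.
V_A = 24.9 × 12.47/(19.8 + 12.47) = 9.621 V.
Stage 2 is unloaded, so V_B = V_A · R4/(R3+R4) = 9.621 × 2.63/31.13 = 0.8129 V.

V_B ≈ 0.813 V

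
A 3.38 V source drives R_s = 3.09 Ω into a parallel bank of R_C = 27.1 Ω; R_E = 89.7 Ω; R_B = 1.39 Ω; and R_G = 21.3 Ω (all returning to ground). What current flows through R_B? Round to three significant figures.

Parallel bank: R_p = 1/(1/27.1 + 1/89.7 + 1/1.39 + 1/21.3) = 1.228 Ω.
V_A = 3.38 × 1.228/4.318 = 0.9612 V.
Branch current I = V_A/R_B = 0.9612/1.39 = 0.6915 A.

I ≈ 0.691 A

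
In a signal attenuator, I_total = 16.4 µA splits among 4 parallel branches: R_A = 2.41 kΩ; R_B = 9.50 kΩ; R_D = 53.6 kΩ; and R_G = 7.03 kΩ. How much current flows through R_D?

ΣG = 1/2.41 + 1/9.50 + 1/53.6 + 1/7.03 = 0.6811.
Current divider: I(R_D) = I_total · G_k/ΣG = 16.4 × (0.01866/0.6811) = 16.4 × 0.02739 = 0.4492 µA.

I ≈ 0.449 µA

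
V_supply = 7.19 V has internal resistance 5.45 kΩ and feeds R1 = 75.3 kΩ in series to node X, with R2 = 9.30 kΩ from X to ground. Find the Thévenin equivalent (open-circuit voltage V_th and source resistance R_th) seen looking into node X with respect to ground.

R1' = 5.45 + 75.3 = 80.75 kΩ (source resistance + R1).
With X open, the divider is unloaded: V_th = 7.19 × 9.30/90.05 = 0.7426 V.
With V_supply suppressed (replaced by a short), R_th = R1' ‖ R2 = (80.75 × 9.30)/(80.75 + 9.30) = 8.340 kΩ.

V_th ≈ 0.743 V, R_th ≈ 8.34 kΩ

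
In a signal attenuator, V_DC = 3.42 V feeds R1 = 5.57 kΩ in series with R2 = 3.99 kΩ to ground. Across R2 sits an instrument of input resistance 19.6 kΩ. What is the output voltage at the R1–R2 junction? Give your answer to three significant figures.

The load sits in parallel with R2, giving an effective lower resistance R2' = R2·R_L/(R2+R_L) = 3.315 kΩ.
Now apply the divider: V_out = 3.42 × 0.3731 = 1.276 V.

V_out ≈ 1.28 V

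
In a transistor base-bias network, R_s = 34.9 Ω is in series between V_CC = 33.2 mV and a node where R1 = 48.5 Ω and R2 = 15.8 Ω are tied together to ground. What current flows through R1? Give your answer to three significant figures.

Combine the parallel branches: R_p = (1/48.5 + 1/15.8)⁻¹ = 11.92 Ω.
V_A by voltage divider: V_A = 33.2 × 11.92/(34.9 + 11.92) = 8.451 mV.
I(R1) = V_A / R1 = 8.451/48.5 = 0.1743 mA.

I ≈ 0.174 mA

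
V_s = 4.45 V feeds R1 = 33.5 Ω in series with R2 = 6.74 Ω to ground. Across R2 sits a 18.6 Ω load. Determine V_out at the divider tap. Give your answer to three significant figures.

R2 ‖ R_L = (6.74 × 18.6)/(6.74 + 18.6) = 4.947 Ω.
Then V_out = V_s · R2'/(R1 + R2') = 4.45 × 4.947/38.45 = 0.5726 V.
(Unloaded it would be 0.745 V; the load pulls it down.)

V_out ≈ 0.573 V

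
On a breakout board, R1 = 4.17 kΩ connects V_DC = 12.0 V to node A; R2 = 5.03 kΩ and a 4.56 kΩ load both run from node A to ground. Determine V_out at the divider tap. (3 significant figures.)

V_out ≈ 4.37 V

First combine the lower leg with the load: R2 ‖ R_L = 2.392 kΩ.
Now apply the divider: V_out = 12.0 × 0.3645 = 4.374 V.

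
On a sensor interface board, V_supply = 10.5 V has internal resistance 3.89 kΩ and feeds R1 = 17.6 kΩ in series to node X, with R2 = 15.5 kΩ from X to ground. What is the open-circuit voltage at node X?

R1' = 3.89 + 17.6 = 21.49 kΩ (source resistance + R1).
Open-circuit (no load on X): V_th = V_supply · R2/(R1' + R2) = 10.5 × 15.5/(21.49 + 15.5) = 4.400 V.

V_th ≈ 4.40 V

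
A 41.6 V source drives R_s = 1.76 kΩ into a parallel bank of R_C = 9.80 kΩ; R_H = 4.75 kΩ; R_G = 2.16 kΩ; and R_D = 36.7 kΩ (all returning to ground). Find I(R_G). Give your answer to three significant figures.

I ≈ 7.98 mA

Parallel bank: R_p = 1/(1/9.80 + 1/4.75 + 1/2.16 + 1/36.7) = 1.246 kΩ.
V_A = 41.6 × 1.246/3.006 = 17.24 V.
Branch current I = V_A/R_G = 17.24/2.16 = 7.982 mA.
(Equivalently: I_total = 13.84 mA, then current-divider fraction G_k/ΣG = 0.5767.)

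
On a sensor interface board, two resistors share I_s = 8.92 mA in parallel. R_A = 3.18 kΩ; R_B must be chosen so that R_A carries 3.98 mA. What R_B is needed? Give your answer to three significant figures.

R_B ≈ 2.56 kΩ

In a two-way split, I_A/I_s = R_B/(R_A + R_B).
With f = 0.4462, R_B = R_A · f/(1−f) = 3.18 × 0.8057 = 2.562 kΩ.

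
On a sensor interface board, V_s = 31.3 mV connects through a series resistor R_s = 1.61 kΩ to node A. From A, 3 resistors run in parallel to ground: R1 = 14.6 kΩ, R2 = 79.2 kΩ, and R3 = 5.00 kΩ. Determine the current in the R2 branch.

Combine the parallel branches: R_p = (1/14.6 + 1/79.2 + 1/5.00)⁻¹ = 3.557 kΩ.
Node voltage V_A = V_s · R_p/(R_s + R_p) = 31.3 × 0.6884 = 21.55 mV.
I(R2) = V_A / R2 = 21.55/79.2 = 0.2721 µA.

I ≈ 0.272 µA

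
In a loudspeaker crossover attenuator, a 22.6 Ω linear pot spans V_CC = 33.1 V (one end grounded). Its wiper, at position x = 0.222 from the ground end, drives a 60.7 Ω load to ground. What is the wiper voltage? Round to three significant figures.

V_out ≈ 6.90 V

Split the track: R_lower = x·R_p = 5.017 Ω, R_upper = (1−x)·R_p = 17.58 Ω.
R_L loads the lower segment: effective lower R = 4.634 Ω.
V_out = 33.1 × 4.634/(17.58 + 4.634) = 6.904 V.
(Unloaded: V_out = x·V_CC = 7.35 V.)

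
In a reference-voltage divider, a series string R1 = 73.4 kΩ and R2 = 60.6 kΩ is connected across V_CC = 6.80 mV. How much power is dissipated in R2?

Series current I = V_CC/ΣR = 6.80/134.0 = 0.05075 µA.
P(R2) = I²·R2 = (0.05075)² × 60.6 = 0.1561 nW.

P ≈ 0.156 nW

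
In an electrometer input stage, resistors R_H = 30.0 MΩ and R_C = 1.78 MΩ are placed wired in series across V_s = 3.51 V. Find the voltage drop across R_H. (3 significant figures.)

V ≈ 3.31 V

Series total: ΣR = 30.0 + 1.78 = 31.78 MΩ.
Voltage divider: V = V_s · (30.00 / 31.78) = 3.51 × 0.9440 = 3.313 V.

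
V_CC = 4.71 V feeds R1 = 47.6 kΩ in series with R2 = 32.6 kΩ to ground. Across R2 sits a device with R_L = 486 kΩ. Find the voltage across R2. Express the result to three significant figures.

First combine the lower leg with the load: R2 ‖ R_L = 30.55 kΩ.
Now apply the divider: V_out = 4.71 × 0.3909 = 1.841 V.
(Unloaded it would be 1.91 V; the load pulls it down.)

V_out ≈ 1.84 V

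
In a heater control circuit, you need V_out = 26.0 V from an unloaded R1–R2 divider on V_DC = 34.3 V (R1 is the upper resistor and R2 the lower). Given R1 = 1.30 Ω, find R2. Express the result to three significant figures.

R2 ≈ 4.07 Ω

Required fraction k = V_out/V_DC = 0.7580.
R2 = R1 · 0.7580/(1 − 0.7580) = 4.072 Ω.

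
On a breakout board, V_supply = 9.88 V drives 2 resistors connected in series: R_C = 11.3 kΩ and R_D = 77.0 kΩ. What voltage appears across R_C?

V ≈ 1.26 V

ΣR = 11.3 + 77.0 = 88.30 kΩ.
V = V_supply · R/ΣR = 9.88 × 0.1280 = 1.264 V.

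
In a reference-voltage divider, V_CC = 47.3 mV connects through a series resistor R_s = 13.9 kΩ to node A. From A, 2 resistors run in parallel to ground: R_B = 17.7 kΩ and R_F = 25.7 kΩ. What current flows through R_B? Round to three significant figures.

I ≈ 1.15 µA

Parallel bank: R_p = 1/(1/17.7 + 1/25.7) = 10.48 kΩ.
V_A by voltage divider: V_A = 47.3 × 10.48/(13.9 + 10.48) = 20.33 mV.
I(R_B) = V_A / R_B = 20.33/17.7 = 1.149 µA.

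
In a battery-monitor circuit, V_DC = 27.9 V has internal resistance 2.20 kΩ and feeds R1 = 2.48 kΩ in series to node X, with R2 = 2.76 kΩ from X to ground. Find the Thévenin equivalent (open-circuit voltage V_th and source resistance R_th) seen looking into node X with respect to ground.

R1' = 2.20 + 2.48 = 4.680 kΩ (source resistance + R1).
With X open, the divider is unloaded: V_th = 27.9 × 2.76/7.440 = 10.35 V.
Zeroing V_DC shorts the top of R1' to ground, so R_th = R1' ‖ R2 = 1.736 kΩ.

V_th ≈ 10.3 V, R_th ≈ 1.74 kΩ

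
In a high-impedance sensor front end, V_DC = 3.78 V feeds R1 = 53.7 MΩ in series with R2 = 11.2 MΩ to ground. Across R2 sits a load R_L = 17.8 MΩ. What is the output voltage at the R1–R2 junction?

V_out ≈ 0.429 V

The load sits in parallel with R2, giving an effective lower resistance R2' = R2·R_L/(R2+R_L) = 6.874 MΩ.
Voltage divider with the loaded lower leg: V_out = 3.78 × 6.874/(53.7 + 6.874) = 3.78 × 0.1135 = 0.4290 V.
(Unloaded it would be 0.652 V; the load pulls it down.)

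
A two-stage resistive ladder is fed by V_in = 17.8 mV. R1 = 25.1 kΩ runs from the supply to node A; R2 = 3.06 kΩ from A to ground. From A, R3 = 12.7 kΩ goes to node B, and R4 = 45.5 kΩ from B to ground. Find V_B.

The second stage (R3 + R4 = 58.20 kΩ) loads node A in parallel with R2.
Effective lower resistance at A: R2 ‖ 58.20 = 2.907 kΩ.
First divider: V_A = V_in · 2.907/(25.1 + 2.907) = 1.848 mV.
V_B = V_A × 0.7818 = 1.444 mV.

V_B ≈ 1.44 mV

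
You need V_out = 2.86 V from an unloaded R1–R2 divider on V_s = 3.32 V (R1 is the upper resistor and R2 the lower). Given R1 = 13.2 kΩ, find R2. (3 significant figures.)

R2 ≈ 82.1 kΩ

The divider ratio is R2/(R1+R2) = 2.86/3.32 = 0.8614.
So R2 = R1 · V_out/(V_s − V_out) = 13.2 × 2.86/(3.32 − 2.86) = 13.2 × 6.217 = 82.07 kΩ.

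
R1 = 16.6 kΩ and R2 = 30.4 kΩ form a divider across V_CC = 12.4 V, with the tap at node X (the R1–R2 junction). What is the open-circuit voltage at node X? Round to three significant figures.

With X open, the divider is unloaded: V_th = 12.4 × 30.4/47.00 = 8.020 V.

V_th ≈ 8.02 V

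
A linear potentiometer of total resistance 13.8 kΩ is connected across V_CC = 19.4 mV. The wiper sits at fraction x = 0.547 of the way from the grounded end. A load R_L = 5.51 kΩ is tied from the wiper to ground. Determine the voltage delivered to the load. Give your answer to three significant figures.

Lower segment x·R_p = 7.549 kΩ; upper segment (1−x)·R_p = 6.251 kΩ.
(x·R_p) ‖ R_L = 3.185 kΩ.
Loaded-divider output: V_out = 19.4 × 0.3375 = 6.548 mV.
(Unloaded: V_out = x·V_CC = 10.6 mV.)

V_out ≈ 6.55 mV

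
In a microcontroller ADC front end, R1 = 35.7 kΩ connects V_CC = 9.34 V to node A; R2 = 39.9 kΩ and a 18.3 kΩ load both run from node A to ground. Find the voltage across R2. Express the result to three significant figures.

First combine the lower leg with the load: R2 ‖ R_L = 12.55 kΩ.
Voltage divider with the loaded lower leg: V_out = 9.34 × 12.55/(35.7 + 12.55) = 9.34 × 0.2600 = 2.429 V.

V_out ≈ 2.43 V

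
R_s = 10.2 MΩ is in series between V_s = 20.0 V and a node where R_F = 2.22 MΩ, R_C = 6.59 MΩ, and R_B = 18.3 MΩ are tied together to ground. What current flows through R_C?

Equivalent of the parallel group: R_p = 1.522 MΩ.
V_A = 20.0 × 1.522/11.72 = 2.597 V.
I(R_C) = V_A / R_C = 2.597/6.59 = 0.3942 µA.
(Equivalently: I_total = 1.706 µA, then current-divider fraction G_k/ΣG = 0.2310.)

I ≈ 0.394 µA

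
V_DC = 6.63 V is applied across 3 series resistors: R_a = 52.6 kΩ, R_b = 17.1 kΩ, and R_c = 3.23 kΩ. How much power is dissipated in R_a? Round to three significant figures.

ΣR = 72.93 kΩ → I = 6.63/72.93 = 0.09091 mA.
P(R_a) = I²·R_a = (0.09091)² × 52.6 = 0.4347 mW.

P ≈ 0.435 mW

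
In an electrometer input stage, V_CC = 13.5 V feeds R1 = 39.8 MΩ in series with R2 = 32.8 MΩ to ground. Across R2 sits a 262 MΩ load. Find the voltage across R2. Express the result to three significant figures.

The load sits in parallel with R2, giving an effective lower resistance R2' = R2·R_L/(R2+R_L) = 29.15 MΩ.
Then V_out = V_CC · R2'/(R1 + R2') = 13.5 × 29.15/68.95 = 5.707 V.

V_out ≈ 5.71 V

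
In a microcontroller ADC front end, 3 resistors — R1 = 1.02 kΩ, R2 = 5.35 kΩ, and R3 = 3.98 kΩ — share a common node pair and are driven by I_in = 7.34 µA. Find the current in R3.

Conductances: ΣG = 1/1.02 + 1/5.35 + 1/3.98 = 1.419 (1/kΩ).
Current divider: I(R3) = I_in · G_k/ΣG = 7.34 × (0.2513/1.419) = 7.34 × 0.1771 = 1.300 µA.

I ≈ 1.30 µA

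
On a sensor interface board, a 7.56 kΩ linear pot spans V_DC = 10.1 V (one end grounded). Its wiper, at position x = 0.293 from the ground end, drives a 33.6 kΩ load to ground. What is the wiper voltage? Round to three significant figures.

Split the track: R_lower = x·R_p = 2.215 kΩ, R_upper = (1−x)·R_p = 5.345 kΩ.
Lower segment in parallel with the load: 2.215 ‖ 33.6 = 2.078 kΩ.
V_out = 10.1 × 2.078/(5.345 + 2.078) = 2.828 V.

V_out ≈ 2.83 V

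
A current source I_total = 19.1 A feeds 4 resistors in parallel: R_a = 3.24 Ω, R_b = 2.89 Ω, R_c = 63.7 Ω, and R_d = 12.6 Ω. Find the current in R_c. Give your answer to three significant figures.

ΣG = 1/3.24 + 1/2.89 + 1/63.7 + 1/12.6 = 0.7497.
By the current-divider rule, I = I_total · G_k/ΣG = 19.1 × 0.02094 = 0.3999 A.

I ≈ 0.400 A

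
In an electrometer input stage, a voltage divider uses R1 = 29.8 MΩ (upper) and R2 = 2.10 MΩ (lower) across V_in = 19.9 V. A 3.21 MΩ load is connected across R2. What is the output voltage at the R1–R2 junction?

V_out ≈ 0.813 V

First combine the lower leg with the load: R2 ‖ R_L = 1.269 MΩ.
Voltage divider with the loaded lower leg: V_out = 19.9 × 1.269/(29.8 + 1.269) = 19.9 × 0.04086 = 0.8131 V.
(Unloaded it would be 1.31 V; the load pulls it down.)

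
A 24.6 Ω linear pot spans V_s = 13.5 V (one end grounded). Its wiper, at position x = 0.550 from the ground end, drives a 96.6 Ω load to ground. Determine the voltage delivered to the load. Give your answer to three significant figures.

Lower segment x·R_p = 13.53 Ω; upper segment (1−x)·R_p = 11.07 Ω.
(x·R_p) ‖ R_L = 11.87 Ω.
Loaded-divider output: V_out = 13.5 × 0.5174 = 6.985 V.
(Unloaded: V_out = x·V_s = 7.43 V.)

V_out ≈ 6.98 V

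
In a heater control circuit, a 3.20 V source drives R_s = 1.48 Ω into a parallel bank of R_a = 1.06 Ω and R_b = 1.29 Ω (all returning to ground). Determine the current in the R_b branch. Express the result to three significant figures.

Equivalent of the parallel group: R_p = 0.5819 Ω.
V_A by voltage divider: V_A = 3.20 × 0.5819/(1.48 + 0.5819) = 0.9031 V.
Branch current I = V_A/R_b = 0.9031/1.29 = 0.7000 A.

I ≈ 0.700 A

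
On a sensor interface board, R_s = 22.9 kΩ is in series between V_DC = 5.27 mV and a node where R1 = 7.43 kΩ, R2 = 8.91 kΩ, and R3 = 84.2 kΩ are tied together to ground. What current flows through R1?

Parallel bank: R_p = 1/(1/7.43 + 1/8.91 + 1/84.2) = 3.865 kΩ.
Node voltage V_A = V_DC · R_p/(R_s + R_p) = 5.27 × 0.1444 = 0.7611 mV.
Branch current I = V_A/R1 = 0.7611/7.43 = 0.1024 µA.
(Check via current divider: I_total = 0.1969 µA; share G_k/ΣG = 0.5203 → same result.)

I ≈ 0.102 µA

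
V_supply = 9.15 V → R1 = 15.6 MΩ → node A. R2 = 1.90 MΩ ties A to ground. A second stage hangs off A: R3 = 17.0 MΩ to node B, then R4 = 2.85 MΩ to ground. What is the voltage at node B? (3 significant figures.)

Looking into the second stage from A: R3 + R4 = 19.85 MΩ appears in parallel with R2.
R2 ‖ (R3+R4) = 1.734 MΩ.
So V_A = 9.15 × 0.1000 = 0.9153 V.
Then the unloaded second divider: V_B = V_A × R4/(R3+R4) = 0.9153 × 0.1436 = 0.1314 V.

V_B ≈ 0.131 V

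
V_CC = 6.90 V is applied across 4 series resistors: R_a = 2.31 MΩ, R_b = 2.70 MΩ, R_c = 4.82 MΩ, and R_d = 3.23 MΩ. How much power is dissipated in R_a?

P ≈ 0.645 µW

ΣR = 13.06 MΩ → I = 6.90/13.06 = 0.5283 µA.
V(R_a) = I·R = 1.220 V; P = V·I = 1.220 × 0.5283 = 0.6448 µW.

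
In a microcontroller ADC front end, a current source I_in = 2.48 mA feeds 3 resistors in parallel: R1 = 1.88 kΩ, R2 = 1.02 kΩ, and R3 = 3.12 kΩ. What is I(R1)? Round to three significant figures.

Conductances: ΣG = 1/1.88 + 1/1.02 + 1/3.12 = 1.833 (1/kΩ).
R1 takes the fraction G_k/ΣG = 0.5319/1.833 = 0.2902, so I = 2.48 × 0.2902 = 0.7197 mA.

I ≈ 0.720 mA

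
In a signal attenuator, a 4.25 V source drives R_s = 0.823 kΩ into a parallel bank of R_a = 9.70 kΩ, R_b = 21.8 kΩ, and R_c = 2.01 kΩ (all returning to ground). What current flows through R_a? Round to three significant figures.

I ≈ 0.286 mA

Parallel bank: R_p = 1/(1/9.70 + 1/21.8 + 1/2.01) = 1.547 kΩ.
V_A by voltage divider: V_A = 4.25 × 1.547/(0.823 + 1.547) = 2.774 V.
Branch current I = V_A/R_a = 2.774/9.70 = 0.2860 mA.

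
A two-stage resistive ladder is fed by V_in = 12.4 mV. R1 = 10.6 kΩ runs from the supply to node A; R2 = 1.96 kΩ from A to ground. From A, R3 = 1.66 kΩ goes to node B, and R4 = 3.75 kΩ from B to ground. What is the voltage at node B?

V_B ≈ 1.03 mV

Node A sees R2 in parallel with the series input of stage 2, R3 + R4 = 5.410 kΩ.
Effective lower resistance at A: R2 ‖ 5.410 = 1.439 kΩ.
V_A = 12.4 × 1.439/(10.6 + 1.439) = 1.482 mV.
Then the unloaded second divider: V_B = V_A × R4/(R3+R4) = 1.482 × 0.6932 = 1.027 mV.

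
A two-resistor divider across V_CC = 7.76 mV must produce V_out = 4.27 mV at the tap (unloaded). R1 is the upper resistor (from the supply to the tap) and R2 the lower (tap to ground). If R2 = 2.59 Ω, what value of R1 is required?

V_out/V_CC = R2/(R1+R2) = 0.5503.
Rearranging, R1 = R2·(1−k)/k = 2.59 × 0.8173 = 2.117 Ω.

R1 ≈ 2.12 Ω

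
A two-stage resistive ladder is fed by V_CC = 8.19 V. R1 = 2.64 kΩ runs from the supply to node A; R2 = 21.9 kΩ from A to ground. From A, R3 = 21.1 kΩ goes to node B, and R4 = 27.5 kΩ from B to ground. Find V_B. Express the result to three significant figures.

The second stage (R3 + R4 = 48.60 kΩ) loads node A in parallel with R2.
Effective lower resistance at A: R2 ‖ 48.60 = 15.10 kΩ.
So V_A = 8.19 × 0.8512 = 6.971 V.
Then the unloaded second divider: V_B = V_A × R4/(R3+R4) = 6.971 × 0.5658 = 3.944 V.

V_B ≈ 3.94 V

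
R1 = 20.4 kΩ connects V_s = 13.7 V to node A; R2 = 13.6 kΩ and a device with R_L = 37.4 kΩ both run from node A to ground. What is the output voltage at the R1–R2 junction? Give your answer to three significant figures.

The load sits in parallel with R2, giving an effective lower resistance R2' = R2·R_L/(R2+R_L) = 9.973 kΩ.
Now apply the divider: V_out = 13.7 × 0.3284 = 4.499 V.

V_out ≈ 4.50 V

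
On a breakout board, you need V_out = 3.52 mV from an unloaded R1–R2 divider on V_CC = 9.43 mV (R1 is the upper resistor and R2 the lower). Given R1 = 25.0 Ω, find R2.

The divider ratio is R2/(R1+R2) = 3.52/9.43 = 0.3733.
Rearranging, R2 = R1·k/(1−k) = 25.0 × 0.5956 = 14.89 Ω.

R2 ≈ 14.9 Ω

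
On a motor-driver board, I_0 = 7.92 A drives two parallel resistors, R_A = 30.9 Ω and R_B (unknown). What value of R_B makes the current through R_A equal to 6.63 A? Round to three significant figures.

The fraction through R_A equals R_B/(R_A+R_B).
With f = 0.8371, R_B = R_A · f/(1−f) = 30.9 × 5.140 = 158.8 Ω.

R_B ≈ 159 Ω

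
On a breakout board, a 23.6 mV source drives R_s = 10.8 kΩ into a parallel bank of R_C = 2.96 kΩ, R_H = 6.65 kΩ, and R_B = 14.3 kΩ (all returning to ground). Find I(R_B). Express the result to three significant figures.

I ≈ 0.235 µA

Combine the parallel branches: R_p = (1/2.96 + 1/6.65 + 1/14.3)⁻¹ = 1.792 kΩ.
V_A by voltage divider: V_A = 23.6 × 1.792/(10.8 + 1.792) = 3.358 mV.
I(R_B) = V_A / R_B = 3.358/14.3 = 0.2348 µA.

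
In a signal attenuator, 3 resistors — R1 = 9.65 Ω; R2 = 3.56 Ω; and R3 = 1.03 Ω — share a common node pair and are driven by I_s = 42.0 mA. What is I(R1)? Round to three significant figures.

Total conductance ΣG = 1/9.65 + 1/3.56 + 1/1.03 = 1.355 (units of 1/Ω).
R1 takes the fraction G_k/ΣG = 0.1036/1.355 = 0.07645, so I = 42.0 × 0.07645 = 3.211 mA.

I ≈ 3.21 mA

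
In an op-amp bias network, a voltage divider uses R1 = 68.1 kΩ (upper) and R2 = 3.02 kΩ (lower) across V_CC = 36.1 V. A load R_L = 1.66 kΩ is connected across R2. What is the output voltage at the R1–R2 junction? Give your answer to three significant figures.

V_out ≈ 0.559 V

First combine the lower leg with the load: R2 ‖ R_L = 1.071 kΩ.
Now apply the divider: V_out = 36.1 × 0.01549 = 0.5591 V.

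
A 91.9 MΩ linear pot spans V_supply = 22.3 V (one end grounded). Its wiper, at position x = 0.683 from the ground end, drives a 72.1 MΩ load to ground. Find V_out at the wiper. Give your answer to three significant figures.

The pot divides into 29.13 MΩ above the wiper and 62.77 MΩ below.
Lower segment in parallel with the load: 62.77 ‖ 72.1 = 33.56 MΩ.
Loaded-divider output: V_out = 22.3 × 0.5353 = 11.94 V.

V_out ≈ 11.9 V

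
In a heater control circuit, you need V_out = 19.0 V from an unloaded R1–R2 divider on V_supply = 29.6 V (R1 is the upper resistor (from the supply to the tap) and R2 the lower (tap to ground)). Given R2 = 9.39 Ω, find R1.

V_out/V_supply = R2/(R1+R2) = 0.6419.
R1 = R2·(1/k − 1) = 9.39 × 0.5579 = 5.239 Ω.

R1 ≈ 5.24 Ω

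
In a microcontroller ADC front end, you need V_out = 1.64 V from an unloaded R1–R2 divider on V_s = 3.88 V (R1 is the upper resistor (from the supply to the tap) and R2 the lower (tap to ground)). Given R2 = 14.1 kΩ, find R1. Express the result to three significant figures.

R1 ≈ 19.3 kΩ

The divider ratio is R2/(R1+R2) = 1.64/3.88 = 0.4227.
So R1 = R2 · (V_s/V_out − 1) = 14.1 × (3.88/1.64 − 1) = 14.1 × 1.366 = 19.26 kΩ.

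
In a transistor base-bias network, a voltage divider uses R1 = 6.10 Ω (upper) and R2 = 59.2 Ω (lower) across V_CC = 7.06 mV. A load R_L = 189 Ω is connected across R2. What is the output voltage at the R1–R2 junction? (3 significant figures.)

R2 ‖ R_L = (59.2 × 189)/(59.2 + 189) = 45.08 Ω.
Now apply the divider: V_out = 7.06 × 0.8808 = 6.219 mV.
(Unloaded it would be 6.40 mV; the load pulls it down.)

V_out ≈ 6.22 mV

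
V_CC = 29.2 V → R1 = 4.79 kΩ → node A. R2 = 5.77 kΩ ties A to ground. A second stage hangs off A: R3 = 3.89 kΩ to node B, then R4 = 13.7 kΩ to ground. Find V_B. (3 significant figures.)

Looking into the second stage from A: R3 + R4 = 17.59 kΩ appears in parallel with R2.
Effective lower resistance at A: R2 ‖ 17.59 = 4.345 kΩ.
So V_A = 29.2 × 0.4756 = 13.89 V.
Then the unloaded second divider: V_B = V_A × R4/(R3+R4) = 13.89 × 0.7789 = 10.82 V.

V_B ≈ 10.8 V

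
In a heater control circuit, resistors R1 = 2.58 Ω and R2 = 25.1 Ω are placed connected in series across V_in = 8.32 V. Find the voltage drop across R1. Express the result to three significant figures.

V ≈ 0.775 V

Series total: ΣR = 2.58 + 25.1 = 27.68 Ω.
By the voltage-divider rule, V = 8.32 × 2.580/27.68 = 0.7755 V.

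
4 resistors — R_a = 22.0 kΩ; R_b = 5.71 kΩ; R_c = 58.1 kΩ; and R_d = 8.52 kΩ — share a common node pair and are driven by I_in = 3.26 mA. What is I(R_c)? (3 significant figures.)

I ≈ 0.158 mA

Total conductance ΣG = 1/22.0 + 1/5.71 + 1/58.1 + 1/8.52 = 0.3552 (units of 1/kΩ).
By the current-divider rule, I = I_in · G_k/ΣG = 3.26 × 0.04846 = 0.1580 mA.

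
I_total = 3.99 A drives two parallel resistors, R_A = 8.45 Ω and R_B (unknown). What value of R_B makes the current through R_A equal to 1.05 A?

Two-branch current divider: I_A = I_total · R_B/(R_A + R_B).
With f = 0.2632, R_B = R_A · f/(1−f) = 8.45 × 0.3571 = 3.018 Ω.

R_B ≈ 3.02 Ω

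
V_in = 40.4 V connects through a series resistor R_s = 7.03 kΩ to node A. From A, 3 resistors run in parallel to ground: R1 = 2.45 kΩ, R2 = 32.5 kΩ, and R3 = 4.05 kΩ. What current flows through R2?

I ≈ 0.214 mA

Combine the parallel branches: R_p = (1/2.45 + 1/32.5 + 1/4.05)⁻¹ = 1.458 kΩ.
V_A by voltage divider: V_A = 40.4 × 1.458/(7.03 + 1.458) = 6.940 V.
Branch current I = V_A/R2 = 6.940/32.5 = 0.2135 mA.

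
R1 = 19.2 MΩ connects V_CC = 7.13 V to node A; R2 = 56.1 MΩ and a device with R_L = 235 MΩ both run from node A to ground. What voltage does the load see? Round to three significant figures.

The load sits in parallel with R2, giving an effective lower resistance R2' = R2·R_L/(R2+R_L) = 45.29 MΩ.
Voltage divider with the loaded lower leg: V_out = 7.13 × 45.29/(19.2 + 45.29) = 7.13 × 0.7023 = 5.007 V.
(Unloaded it would be 5.31 V; the load pulls it down.)

V_out ≈ 5.01 V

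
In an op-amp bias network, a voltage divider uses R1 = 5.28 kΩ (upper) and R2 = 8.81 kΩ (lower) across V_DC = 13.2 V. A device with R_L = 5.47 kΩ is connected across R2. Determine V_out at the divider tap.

First combine the lower leg with the load: R2 ‖ R_L = 3.375 kΩ.
Then V_out = V_DC · R2'/(R1 + R2') = 13.2 × 3.375/8.655 = 5.147 V.

V_out ≈ 5.15 V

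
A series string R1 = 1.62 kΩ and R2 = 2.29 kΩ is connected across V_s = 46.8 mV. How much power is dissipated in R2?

P ≈ 328 nW

The common current is I = 46.8/3.910 = 11.97 µA.
P = I²R = 143.3 × 2.29 = 328.1 nW.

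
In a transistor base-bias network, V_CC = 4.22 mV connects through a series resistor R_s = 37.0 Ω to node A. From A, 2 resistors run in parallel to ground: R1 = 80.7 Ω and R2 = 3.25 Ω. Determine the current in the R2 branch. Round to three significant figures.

Parallel bank: R_p = 1/(1/80.7 + 1/3.25) = 3.124 Ω.
V_A = 4.22 × 3.124/40.12 = 0.3286 mV.
I(R2) = V_A / R2 = 0.3286/3.25 = 0.1011 mA.

I ≈ 0.101 mA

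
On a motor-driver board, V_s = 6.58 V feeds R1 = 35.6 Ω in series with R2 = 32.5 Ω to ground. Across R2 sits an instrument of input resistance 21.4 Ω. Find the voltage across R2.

V_out ≈ 1.75 V

The load sits in parallel with R2, giving an effective lower resistance R2' = R2·R_L/(R2+R_L) = 12.90 Ω.
Voltage divider with the loaded lower leg: V_out = 6.58 × 12.90/(35.6 + 12.90) = 6.58 × 0.2660 = 1.750 V.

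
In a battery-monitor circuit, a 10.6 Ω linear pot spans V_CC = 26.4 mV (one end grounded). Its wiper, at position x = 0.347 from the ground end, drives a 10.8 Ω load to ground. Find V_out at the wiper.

V_out ≈ 7.49 mV

The pot divides into 6.922 Ω above the wiper and 3.678 Ω below.
Lower segment in parallel with the load: 3.678 ‖ 10.8 = 2.744 Ω.
Loaded-divider output: V_out = 26.4 × 0.2839 = 7.494 mV.
(Unloaded: V_out = x·V_CC = 9.16 mV.)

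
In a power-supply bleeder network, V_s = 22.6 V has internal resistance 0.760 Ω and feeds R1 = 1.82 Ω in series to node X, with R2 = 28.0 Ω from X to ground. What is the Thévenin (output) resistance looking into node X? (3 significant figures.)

R_th ≈ 2.36 Ω

R1' = 0.760 + 1.82 = 2.580 Ω (source resistance + R1).
Zeroing V_s shorts the top of R1' to ground, so R_th = R1' ‖ R2 = 2.362 Ω.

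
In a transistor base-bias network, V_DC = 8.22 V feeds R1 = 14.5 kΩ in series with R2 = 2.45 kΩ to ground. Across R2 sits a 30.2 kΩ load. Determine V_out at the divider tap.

R2 ‖ R_L = (2.45 × 30.2)/(2.45 + 30.2) = 2.266 kΩ.
Then V_out = V_DC · R2'/(R1 + R2') = 8.22 × 2.266/16.77 = 1.111 V.
(Unloaded it would be 1.19 V; the load pulls it down.)

V_out ≈ 1.11 V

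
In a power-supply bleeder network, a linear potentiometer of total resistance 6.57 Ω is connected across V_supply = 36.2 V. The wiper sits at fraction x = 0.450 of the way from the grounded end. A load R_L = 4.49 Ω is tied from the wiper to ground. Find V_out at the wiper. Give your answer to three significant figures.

The pot divides into 3.614 Ω above the wiper and 2.957 Ω below.
(x·R_p) ‖ R_L = 1.783 Ω.
Then V_out = V_supply · 1.783/(3.614 + 1.783) = 11.96 V.
(Unloaded: V_out = x·V_supply = 16.3 V.)

V_out ≈ 12.0 V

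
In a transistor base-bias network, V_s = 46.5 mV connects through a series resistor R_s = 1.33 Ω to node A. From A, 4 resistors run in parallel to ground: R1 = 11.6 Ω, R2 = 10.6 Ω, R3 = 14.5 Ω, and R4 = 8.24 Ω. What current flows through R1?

I ≈ 2.68 mA

Combine the parallel branches: R_p = (1/11.6 + 1/10.6 + 1/14.5 + 1/8.24)⁻¹ = 2.696 Ω.
V_A = 46.5 × 2.696/4.026 = 31.14 mV.
I(R1) = V_A / R1 = 31.14/11.6 = 2.684 mA.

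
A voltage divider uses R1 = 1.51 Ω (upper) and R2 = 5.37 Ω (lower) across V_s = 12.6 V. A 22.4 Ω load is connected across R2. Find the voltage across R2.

R2 ‖ R_L = (5.37 × 22.4)/(5.37 + 22.4) = 4.332 Ω.
Then V_out = V_s · R2'/(R1 + R2') = 12.6 × 4.332/5.842 = 9.343 V.
(Unloaded it would be 9.83 V; the load pulls it down.)

V_out ≈ 9.34 V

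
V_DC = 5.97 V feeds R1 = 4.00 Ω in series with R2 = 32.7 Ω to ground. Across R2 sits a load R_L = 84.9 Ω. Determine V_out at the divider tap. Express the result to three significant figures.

V_out ≈ 5.11 V

R2 ‖ R_L = (32.7 × 84.9)/(32.7 + 84.9) = 23.61 Ω.
Then V_out = V_DC · R2'/(R1 + R2') = 5.97 × 23.61/27.61 = 5.105 V.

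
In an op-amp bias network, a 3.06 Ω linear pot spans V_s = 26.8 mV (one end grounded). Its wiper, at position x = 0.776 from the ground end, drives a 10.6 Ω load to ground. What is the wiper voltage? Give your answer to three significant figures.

The pot divides into 0.6854 Ω above the wiper and 2.375 Ω below.
R_L loads the lower segment: effective lower R = 1.940 Ω.
V_out = 26.8 × 1.940/(0.6854 + 1.940) = 19.80 mV.

V_out ≈ 19.8 mV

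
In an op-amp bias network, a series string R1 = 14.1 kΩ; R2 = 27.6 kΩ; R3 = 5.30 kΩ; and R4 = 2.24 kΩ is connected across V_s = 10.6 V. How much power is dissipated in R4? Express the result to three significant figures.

Series current I = V_s/ΣR = 10.6/49.24 = 0.2153 mA.
P = I²R = 0.04634 × 2.24 = 0.1038 mW.

P ≈ 0.104 mW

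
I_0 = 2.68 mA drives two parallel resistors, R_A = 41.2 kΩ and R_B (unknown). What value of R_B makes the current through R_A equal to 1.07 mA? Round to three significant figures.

The fraction through R_A equals R_B/(R_A+R_B).
1.07/2.68 = R_B/(R_A + R_B) → R_B = R_A · (0.3993)/(1 − 0.3993) = 41.2 × 0.6646 = 27.38 kΩ.

R_B ≈ 27.4 kΩ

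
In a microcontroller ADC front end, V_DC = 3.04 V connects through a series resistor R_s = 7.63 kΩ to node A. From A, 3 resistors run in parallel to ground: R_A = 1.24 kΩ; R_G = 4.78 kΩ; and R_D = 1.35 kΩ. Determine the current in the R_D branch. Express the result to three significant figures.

I ≈ 0.156 mA

Parallel bank: R_p = 1/(1/1.24 + 1/4.78 + 1/1.35) = 0.5693 kΩ.
V_A by voltage divider: V_A = 3.04 × 0.5693/(7.63 + 0.5693) = 0.2111 V.
Branch current I = V_A/R_D = 0.2111/1.35 = 0.1564 mA.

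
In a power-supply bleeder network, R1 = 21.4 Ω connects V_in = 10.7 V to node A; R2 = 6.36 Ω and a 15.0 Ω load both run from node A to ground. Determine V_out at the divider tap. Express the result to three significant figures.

V_out ≈ 1.85 V

The load sits in parallel with R2, giving an effective lower resistance R2' = R2·R_L/(R2+R_L) = 4.466 Ω.
Voltage divider with the loaded lower leg: V_out = 10.7 × 4.466/(21.4 + 4.466) = 10.7 × 0.1727 = 1.848 V.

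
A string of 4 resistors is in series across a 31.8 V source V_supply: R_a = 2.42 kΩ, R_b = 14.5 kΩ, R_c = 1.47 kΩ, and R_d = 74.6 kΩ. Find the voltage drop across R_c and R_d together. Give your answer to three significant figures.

ΣR = 2.42 + 14.5 + 1.47 + 74.6 = 92.99 kΩ.
R_{R_c..R_d} = 1.47 + 74.6 = 76.07 kΩ.
By the voltage-divider rule, V = 31.8 × 76.07/92.99 = 26.01 V.

V ≈ 26.0 V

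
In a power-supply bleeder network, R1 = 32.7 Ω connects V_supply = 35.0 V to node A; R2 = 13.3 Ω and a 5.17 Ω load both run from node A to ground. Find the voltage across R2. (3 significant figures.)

V_out ≈ 3.58 V

First combine the lower leg with the load: R2 ‖ R_L = 3.723 Ω.
Voltage divider with the loaded lower leg: V_out = 35.0 × 3.723/(32.7 + 3.723) = 35.0 × 0.1022 = 3.577 V.
(Unloaded it would be 10.1 V; the load pulls it down.)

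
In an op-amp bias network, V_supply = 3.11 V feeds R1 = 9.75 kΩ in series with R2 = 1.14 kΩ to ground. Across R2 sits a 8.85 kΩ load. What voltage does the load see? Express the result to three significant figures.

V_out ≈ 0.292 V

First combine the lower leg with the load: R2 ‖ R_L = 1.010 kΩ.
Voltage divider with the loaded lower leg: V_out = 3.11 × 1.010/(9.75 + 1.010) = 3.11 × 0.09386 = 0.2919 V.
(Unloaded it would be 0.326 V; the load pulls it down.)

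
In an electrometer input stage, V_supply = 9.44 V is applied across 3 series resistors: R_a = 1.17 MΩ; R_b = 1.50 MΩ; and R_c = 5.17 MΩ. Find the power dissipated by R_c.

ΣR = 7.840 MΩ → I = 9.44/7.840 = 1.204 µA.
P(R_c) = I²·R_c = (1.204)² × 5.17 = 7.496 µW.

P ≈ 7.50 µW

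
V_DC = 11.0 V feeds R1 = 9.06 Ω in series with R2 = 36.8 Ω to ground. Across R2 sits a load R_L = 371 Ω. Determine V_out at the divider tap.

First combine the lower leg with the load: R2 ‖ R_L = 33.48 Ω.
Now apply the divider: V_out = 11.0 × 0.7870 = 8.657 V.
(Unloaded it would be 8.83 V; the load pulls it down.)

V_out ≈ 8.66 V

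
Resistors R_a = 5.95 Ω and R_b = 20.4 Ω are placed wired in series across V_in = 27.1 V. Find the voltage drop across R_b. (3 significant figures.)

ΣR = 5.95 + 20.4 = 26.35 Ω.
By the voltage-divider rule, V = 27.1 × 20.40/26.35 = 20.98 V.

V ≈ 21.0 V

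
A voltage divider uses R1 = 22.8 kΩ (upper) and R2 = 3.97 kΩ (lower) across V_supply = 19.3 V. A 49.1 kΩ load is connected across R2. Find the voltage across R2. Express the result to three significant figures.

V_out ≈ 2.68 V

R2 ‖ R_L = (3.97 × 49.1)/(3.97 + 49.1) = 3.673 kΩ.
Now apply the divider: V_out = 19.3 × 0.1387 = 2.678 V.
(Unloaded it would be 2.86 V; the load pulls it down.)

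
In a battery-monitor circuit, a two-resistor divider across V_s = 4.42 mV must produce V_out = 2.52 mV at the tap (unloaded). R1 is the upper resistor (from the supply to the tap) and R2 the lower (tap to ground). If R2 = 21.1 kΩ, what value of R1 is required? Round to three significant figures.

R1 ≈ 15.9 kΩ

V_out/V_s = R2/(R1+R2) = 0.5701.
Rearranging, R1 = R2·(1−k)/k = 21.1 × 0.7540 = 15.91 kΩ.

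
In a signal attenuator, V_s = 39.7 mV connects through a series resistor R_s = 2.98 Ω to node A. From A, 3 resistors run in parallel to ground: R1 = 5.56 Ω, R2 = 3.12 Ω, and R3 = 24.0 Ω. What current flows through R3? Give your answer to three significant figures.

Equivalent of the parallel group: R_p = 1.845 Ω.
V_A by voltage divider: V_A = 39.7 × 1.845/(2.98 + 1.845) = 15.18 mV.
Branch current I = V_A/R3 = 15.18/24.0 = 0.6325 mA.

I ≈ 0.633 mA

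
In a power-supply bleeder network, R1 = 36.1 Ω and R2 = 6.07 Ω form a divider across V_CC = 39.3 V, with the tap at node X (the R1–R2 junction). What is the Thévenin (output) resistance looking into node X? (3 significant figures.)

With V_CC suppressed (replaced by a short), R_th = R1 ‖ R2 = (36.10 × 6.07)/(36.10 + 6.07) = 5.196 Ω.

R_th ≈ 5.20 Ω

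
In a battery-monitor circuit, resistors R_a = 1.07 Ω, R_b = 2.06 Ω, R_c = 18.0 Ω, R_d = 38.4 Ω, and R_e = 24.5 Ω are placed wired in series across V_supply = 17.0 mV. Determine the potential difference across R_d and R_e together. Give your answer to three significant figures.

V ≈ 12.7 mV

ΣR = 1.07 + 2.06 + 18.0 + 38.4 + 24.5 = 84.03 Ω.
R_{R_d..R_e} = 38.4 + 24.5 = 62.90 Ω.
By the voltage-divider rule, V = 17.0 × 62.90/84.03 = 12.73 mV.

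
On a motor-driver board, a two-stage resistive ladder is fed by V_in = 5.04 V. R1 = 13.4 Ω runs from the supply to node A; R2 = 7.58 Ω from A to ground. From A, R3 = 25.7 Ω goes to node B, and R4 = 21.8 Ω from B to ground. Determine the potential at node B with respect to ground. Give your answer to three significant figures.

Node A sees R2 in parallel with the series input of stage 2, R3 + R4 = 47.50 Ω.
Effective lower resistance at A: R2 ‖ 47.50 = 6.537 Ω.
So V_A = 5.04 × 0.3279 = 1.653 V.
Stage 2 is unloaded, so V_B = V_A · R4/(R3+R4) = 1.653 × 21.8/47.50 = 0.7584 V.

V_B ≈ 0.758 V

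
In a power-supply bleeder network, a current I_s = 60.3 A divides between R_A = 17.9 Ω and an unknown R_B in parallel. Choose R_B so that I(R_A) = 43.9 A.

In a two-way split, I_A/I_s = R_B/(R_A + R_B).
43.9/60.3 = R_B/(R_A + R_B) → R_B = R_A · (0.7280)/(1 − 0.7280) = 17.9 × 2.677 = 47.92 Ω.

R_B ≈ 47.9 Ω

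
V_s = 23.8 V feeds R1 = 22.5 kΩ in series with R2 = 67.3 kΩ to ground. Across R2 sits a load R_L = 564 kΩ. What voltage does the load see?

R2 ‖ R_L = (67.3 × 564)/(67.3 + 564) = 60.13 kΩ.
Then V_out = V_s · R2'/(R1 + R2') = 23.8 × 60.13/82.63 = 17.32 V.
(Unloaded it would be 17.8 V; the load pulls it down.)

V_out ≈ 17.3 V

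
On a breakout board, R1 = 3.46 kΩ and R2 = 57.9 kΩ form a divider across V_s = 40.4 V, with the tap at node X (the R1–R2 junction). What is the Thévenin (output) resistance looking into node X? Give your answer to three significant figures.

Zeroing V_s shorts the top of R1 to ground, so R_th = R1 ‖ R2 = 3.265 kΩ.

R_th ≈ 3.26 kΩ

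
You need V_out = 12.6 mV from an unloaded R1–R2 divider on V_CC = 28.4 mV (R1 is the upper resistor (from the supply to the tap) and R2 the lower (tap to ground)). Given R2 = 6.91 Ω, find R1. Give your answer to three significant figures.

R1 ≈ 8.66 Ω

The divider ratio is R2/(R1+R2) = 12.6/28.4 = 0.4437.
R1 = R2·(1/k − 1) = 6.91 × 1.254 = 8.665 Ω.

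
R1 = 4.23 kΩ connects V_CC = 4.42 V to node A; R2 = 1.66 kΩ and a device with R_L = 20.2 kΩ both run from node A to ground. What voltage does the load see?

V_out ≈ 1.18 V

The load sits in parallel with R2, giving an effective lower resistance R2' = R2·R_L/(R2+R_L) = 1.534 kΩ.
Then V_out = V_CC · R2'/(R1 + R2') = 4.42 × 1.534/5.764 = 1.176 V.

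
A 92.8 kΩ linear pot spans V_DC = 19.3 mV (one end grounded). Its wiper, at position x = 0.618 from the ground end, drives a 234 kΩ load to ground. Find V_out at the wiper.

V_out ≈ 10.9 mV

Lower segment x·R_p = 57.35 kΩ; upper segment (1−x)·R_p = 35.45 kΩ.
Lower segment in parallel with the load: 57.35 ‖ 234 = 46.06 kΩ.
Loaded-divider output: V_out = 19.3 × 0.5651 = 10.91 mV.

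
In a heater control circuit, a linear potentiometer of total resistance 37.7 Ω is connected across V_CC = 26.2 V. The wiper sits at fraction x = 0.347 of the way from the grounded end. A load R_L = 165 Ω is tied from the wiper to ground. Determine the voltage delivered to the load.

V_out ≈ 8.64 V

Lower segment x·R_p = 13.08 Ω; upper segment (1−x)·R_p = 24.62 Ω.
Lower segment in parallel with the load: 13.08 ‖ 165 = 12.12 Ω.
V_out = 26.2 × 12.12/(24.62 + 12.12) = 8.644 V.
(Unloaded: V_out = x·V_CC = 9.09 V.)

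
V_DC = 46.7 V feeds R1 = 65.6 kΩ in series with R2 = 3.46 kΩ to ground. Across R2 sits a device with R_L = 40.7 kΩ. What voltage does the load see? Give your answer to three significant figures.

V_out ≈ 2.16 V

R2 ‖ R_L = (3.46 × 40.7)/(3.46 + 40.7) = 3.189 kΩ.
Then V_out = V_DC · R2'/(R1 + R2') = 46.7 × 3.189/68.79 = 2.165 V.
(Unloaded it would be 2.34 V; the load pulls it down.)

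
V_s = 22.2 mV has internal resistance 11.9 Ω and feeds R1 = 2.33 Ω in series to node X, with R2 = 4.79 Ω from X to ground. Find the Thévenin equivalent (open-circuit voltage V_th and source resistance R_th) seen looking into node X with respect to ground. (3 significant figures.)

R1' = 11.9 + 2.33 = 14.23 Ω (source resistance + R1).
V_th is the unloaded tap voltage: V_s · R2/(R1'+R2) = 22.2 × 0.2518 = 5.591 mV.
Looking into X with the source shorted: R_th = R1'·R2/(R1'+R2) = 14.23 × 4.79/19.02 = 3.584 Ω.

V_th ≈ 5.59 mV, R_th ≈ 3.58 Ω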